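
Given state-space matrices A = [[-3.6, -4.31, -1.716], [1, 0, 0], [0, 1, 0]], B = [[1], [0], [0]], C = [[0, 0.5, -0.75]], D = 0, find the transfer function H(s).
H(s) = C(sI - A)⁻¹B + D.
Characteristic polynomial det(sI - A) = s^3 + 3.6*s^2 + 4.31*s + 1.716.
Numerator from C·adj(sI-A)·B + D·det(sI-A) = 0.5*s - 0.75.
H(s) = (0.5*s - 0.75)/(s^3 + 3.6*s^2 + 4.31*s + 1.716)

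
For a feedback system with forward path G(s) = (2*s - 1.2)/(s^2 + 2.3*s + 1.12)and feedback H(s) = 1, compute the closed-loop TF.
Closed-loop T = G/(1+GH).
Numerator: G_num * H_den = 2*s - 1.2.
Denominator: G_den * H_den + G_num * H_num = (s^2 + 2.3*s + 1.12) + (2*s - 1.2) = s^2 + 4.3*s - 0.08.
T(s) = (2*s - 1.2)/(s^2 + 4.3*s - 0.08)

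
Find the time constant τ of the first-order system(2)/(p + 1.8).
First-order system: τ = -1/pole. Pole = -1.8. τ = -1/(-1.8) = 0.5556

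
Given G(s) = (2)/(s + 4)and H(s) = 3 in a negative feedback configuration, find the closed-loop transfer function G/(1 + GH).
Closed-loop T = G/(1+GH).
Numerator: G_num * H_den = 2.
Denominator: G_den * H_den + G_num * H_num = (s + 4) + (6) = s + 10.
T(s) = (2)/(s + 10)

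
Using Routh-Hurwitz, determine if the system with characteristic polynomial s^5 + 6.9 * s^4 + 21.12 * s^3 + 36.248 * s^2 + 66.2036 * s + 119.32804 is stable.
Routh array:
s^5: [1, 21.12, 66.2036]; s^4: [6.9, 36.248, 119.32804]; s^3: [15.8667, 48.9097]; s^2: [14.9785, 119.32804]; s^1: [-77.4944]; s^0: [119.32804]
First column: [1, 6.9, 15.8667, 14.9785, -77.4944, 119.32804]. Sign changes = 2.
No, unstable (2 RHP root(s))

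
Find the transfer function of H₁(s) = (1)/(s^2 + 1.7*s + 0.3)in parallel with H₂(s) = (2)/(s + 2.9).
Parallel: H = H₁ + H₂ = (n₁·d₂ + n₂·d₁)/(d₁·d₂).
n₁·d₂ = s + 2.9. n₂·d₁ = 2*s^2 + 3.4*s + 0.6. Sum = 2*s^2 + 4.4*s + 3.5. d₁·d₂ = s^3 + 4.6*s^2 + 5.23*s + 0.87.
H(s) = (2*s^2 + 4.4*s + 3.5)/(s^3 + 4.6*s^2 + 5.23*s + 0.87)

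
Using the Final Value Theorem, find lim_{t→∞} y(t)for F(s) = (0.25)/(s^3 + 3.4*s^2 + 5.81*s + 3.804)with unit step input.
FVT: lim_{t→∞} y(t) = lim_{s→0} s*Y(s) where Y(s) = F(s)/s.
= lim_{s→0} F(s) = F(0) = num(0)/den(0) = 0.25/3.804 = 0.06572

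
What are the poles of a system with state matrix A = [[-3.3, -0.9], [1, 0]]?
Eigenvalues solve det(λI - A) = 0.
Characteristic polynomial: λ^2 + 3.3*λ + 0.9 = 0.
Factor: (λ + 0.3)(λ + 3) = 0.
Roots: -0.3, -3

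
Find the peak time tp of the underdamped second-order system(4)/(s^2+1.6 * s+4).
Standard form: ωn²/(s²+2ζωn·s+ωn²) → ωn = 2, ζ = 0.4.
ωd = ωn·√(1-ζ²) = 2·√(1-0.4²) = 1.833.
tp = π/ωd = π/1.833 = 1.714 s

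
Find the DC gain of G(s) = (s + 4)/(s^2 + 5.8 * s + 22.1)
DC gain = G(0) = num(0)/den(0) = 4/22.1 = 0.181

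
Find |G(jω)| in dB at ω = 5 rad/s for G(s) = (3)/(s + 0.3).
Substitute s = j*5: G(j5) = 0.0358709 - 0.597848j.
|G(j5)| = sqrt(Re² + Im²) = 0.5989.
20*log₁₀(0.5989) = -4.45 dB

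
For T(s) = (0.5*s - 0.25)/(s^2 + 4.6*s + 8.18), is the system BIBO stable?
Denominator: s^2 + 4.6*s + 8.18. Poles: -2.3 + 1.7j, -2.3 - 1.7j. All Re(p)<0: Yes (stable)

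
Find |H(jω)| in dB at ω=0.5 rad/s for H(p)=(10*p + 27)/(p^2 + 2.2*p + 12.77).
Substitute p = j*0.5: H(j0.5) = 2.17485 + 0.20828j.
|H(j0.5)| = sqrt(Re² + Im²) = 2.185.
20*log₁₀(2.185) = 6.79 dB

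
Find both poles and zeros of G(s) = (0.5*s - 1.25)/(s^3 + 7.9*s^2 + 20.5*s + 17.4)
Set denominator = 0: s^3 + 7.9*s^2 + 20.5*s + 17.4 = (s + 3)(s + 2.9)(s + 2) = 0 → Poles: -2, -2.9, -3
Set numerator = 0: 0.5*s - 1.25 = 0 → Zeros: 2.5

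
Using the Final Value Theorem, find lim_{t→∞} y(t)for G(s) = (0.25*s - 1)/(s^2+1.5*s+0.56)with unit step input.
FVT: lim_{t→∞} y(t) = lim_{s→0} s*Y(s) where Y(s) = G(s)/s.
= lim_{s→0} G(s) = G(0) = num(0)/den(0) = -1/0.56 = -1.786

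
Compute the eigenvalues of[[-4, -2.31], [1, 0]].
Eigenvalues solve det(λI - A) = 0.
Characteristic polynomial: λ^2 + 4*λ + 2.31 = 0.
Factor: (λ + 3.3)(λ + 0.7) = 0.
Roots: -0.7, -3.3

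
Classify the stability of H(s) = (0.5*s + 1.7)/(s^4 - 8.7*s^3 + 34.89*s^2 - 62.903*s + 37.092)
Denominator: s^4 - 8.7*s^3 + 34.89*s^2 - 62.903*s + 37.092 = (s - 2.4)(s - 1.1)(s^2 - 5.2*s + 14.05). Poles: 1.1, 2.4, 2.6 + 2.7j, 2.6 - 2.7j. Unstable (4 pole(s) in RHP)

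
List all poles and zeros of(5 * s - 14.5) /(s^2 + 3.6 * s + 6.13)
Set denominator = 0: s^2 + 3.6*s + 6.13 = 0 → Poles: -1.8 + 1.7j, -1.8 - 1.7j
Set numerator = 0: 5*s - 14.5 = 0 → Zeros: 2.9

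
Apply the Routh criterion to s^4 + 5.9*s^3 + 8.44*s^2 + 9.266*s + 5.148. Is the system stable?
Routh array:
s^4: [1, 8.44, 5.148]; s^3: [5.9, 9.266]; s^2: [6.86949, 5.148]; s^1: [4.84454]; s^0: [5.148]
First column: [1, 5.9, 6.86949, 4.84454, 5.148]. Sign changes = 0.
Yes, stable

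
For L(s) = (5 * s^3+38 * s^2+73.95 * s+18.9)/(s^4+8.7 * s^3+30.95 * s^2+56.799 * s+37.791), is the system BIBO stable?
Denominator: s^4 + 8.7*s^3 + 30.95*s^2 + 56.799*s + 37.791 = (s + 3.8)(s + 1.3)(s^2 + 3.6*s + 7.65). Poles: -1.3, -1.8 + 2.1j, -1.8 - 2.1j, -3.8. All Re(p)<0: Yes (stable)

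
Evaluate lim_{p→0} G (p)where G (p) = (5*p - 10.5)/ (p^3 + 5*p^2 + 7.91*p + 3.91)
DC gain = G(0) = num(0)/den(0) = -10.5/3.91 = -2.685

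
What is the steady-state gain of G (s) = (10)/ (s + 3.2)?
DC gain = G(0) = num(0)/den(0) = 10/3.2 = 3.125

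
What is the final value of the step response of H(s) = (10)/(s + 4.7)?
FVT: lim_{t→∞} y(t) = lim_{s→0} s*Y(s) where Y(s) = H(s)/s.
= lim_{s→0} H(s) = H(0) = num(0)/den(0) = 10/4.7 = 2.128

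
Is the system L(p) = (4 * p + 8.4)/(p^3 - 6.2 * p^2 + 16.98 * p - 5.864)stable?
Denominator: p^3 - 6.2*p^2 + 16.98*p - 5.864 = (p - 0.4)(p^2 - 5.8*p + 14.66). Poles: 0.4, 2.9 + 2.5j, 2.9 - 2.5j. All Re(p)<0: No (unstable)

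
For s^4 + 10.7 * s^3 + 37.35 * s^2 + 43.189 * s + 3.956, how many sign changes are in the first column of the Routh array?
Routh array:
s^4: [1, 37.35, 3.956]; s^3: [10.7, 43.189]; s^2: [33.3136, 3.956]; s^1: [41.9184]; s^0: [3.956]
First column: [1, 10.7, 33.3136, 41.9184, 3.956]. Sign changes = 0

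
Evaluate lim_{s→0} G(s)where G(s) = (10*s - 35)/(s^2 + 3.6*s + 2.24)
DC gain = G(0) = num(0)/den(0) = -35/2.24 = -15.63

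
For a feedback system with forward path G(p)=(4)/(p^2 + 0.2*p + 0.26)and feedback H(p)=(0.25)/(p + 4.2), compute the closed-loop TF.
Closed-loop T = G/(1+GH).
Numerator: G_num * H_den = 4*p + 16.8.
Denominator: G_den * H_den + G_num * H_num = (p^3 + 4.4*p^2 + 1.1*p + 1.092) + (1) = p^3 + 4.4*p^2 + 1.1*p + 2.092.
T(p) = (4*p + 16.8)/(p^3 + 4.4*p^2 + 1.1*p + 2.092)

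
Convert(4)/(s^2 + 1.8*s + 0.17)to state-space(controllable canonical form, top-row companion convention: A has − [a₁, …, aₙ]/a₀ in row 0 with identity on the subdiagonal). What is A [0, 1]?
Reachable canonical form for den = s^2 + 1.8*s + 0.17: top row of A = -[a₁,a₂,...,aₙ]/a₀, ones on the subdiagonal, zeros elsewhere.
A = [[-1.8, -0.17], [1, 0]].
A[0,1] = -0.17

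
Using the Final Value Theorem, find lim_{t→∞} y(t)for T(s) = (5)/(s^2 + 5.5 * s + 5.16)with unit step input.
FVT: lim_{t→∞} y(t) = lim_{s→0} s*Y(s) where Y(s) = T(s)/s.
= lim_{s→0} T(s) = T(0) = num(0)/den(0) = 5/5.16 = 0.969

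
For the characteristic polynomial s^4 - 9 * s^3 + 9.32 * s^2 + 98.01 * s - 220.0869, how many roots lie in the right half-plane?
Factor: s^4 - 9*s^3 + 9.32*s^2 + 98.01*s - 220.0869 = (s - 4.7)(s - 4.3)(s + 3.3)(s - 3.3).
Roots: -3.3, 3.3, 4.3, 4.7.
RHP roots (Re>0): 3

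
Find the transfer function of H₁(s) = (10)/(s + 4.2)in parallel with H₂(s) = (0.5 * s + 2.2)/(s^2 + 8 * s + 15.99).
Parallel: H = H₁ + H₂ = (n₁·d₂ + n₂·d₁)/(d₁·d₂).
n₁·d₂ = 10*s^2 + 80*s + 159.9. n₂·d₁ = 0.5*s^2 + 4.3*s + 9.24. Sum = 10.5*s^2 + 84.3*s + 169.14. d₁·d₂ = s^3 + 12.2*s^2 + 49.59*s + 67.158.
H(s) = (10.5*s^2 + 84.3*s + 169.14)/(s^3 + 12.2*s^2 + 49.59*s + 67.158)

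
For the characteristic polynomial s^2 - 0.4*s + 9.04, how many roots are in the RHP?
Poles: 0.2 + 3j, 0.2 - 3j. RHP poles (Re>0): 2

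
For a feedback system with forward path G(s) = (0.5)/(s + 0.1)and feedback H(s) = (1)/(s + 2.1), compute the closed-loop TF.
Closed-loop T = G/(1+GH).
Numerator: G_num * H_den = 0.5*s + 1.05.
Denominator: G_den * H_den + G_num * H_num = (s^2 + 2.2*s + 0.21) + (0.5) = s^2 + 2.2*s + 0.71.
T(s) = (0.5*s + 1.05)/(s^2 + 2.2*s + 0.71)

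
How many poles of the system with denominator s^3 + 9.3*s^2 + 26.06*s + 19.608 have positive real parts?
s^3 + 9.3*s^2 + 26.06*s + 19.608 = (s + 4.3)(s + 3.8)(s + 1.2). Poles: -1.2, -3.8, -4.3. RHP poles (Re>0): 0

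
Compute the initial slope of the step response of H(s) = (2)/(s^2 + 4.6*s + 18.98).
IVT: y'(0⁺) = lim_{s→∞} s²·Y(s) = lim_{s→∞} s·H(s).
deg(num) = 0, deg(den) = 2, relative degree = 2 ≥ 2, so s·H(s) → 0. Initial slope = 0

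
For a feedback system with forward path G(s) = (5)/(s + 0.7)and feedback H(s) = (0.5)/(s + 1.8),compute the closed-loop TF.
Closed-loop T = G/(1+GH).
Numerator: G_num * H_den = 5*s + 9.
Denominator: G_den * H_den + G_num * H_num = (s^2 + 2.5*s + 1.26) + (2.5) = s^2 + 2.5*s + 3.76.
T(s) = (5*s + 9)/(s^2 + 2.5*s + 3.76)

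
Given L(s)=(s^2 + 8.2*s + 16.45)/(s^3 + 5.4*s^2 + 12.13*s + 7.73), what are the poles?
Set denominator = 0: s^3 + 5.4*s^2 + 12.13*s + 7.73 = (s + 1)(s^2 + 4.4*s + 7.73) = 0 → Poles: -1, -2.2 + 1.7j, -2.2 - 1.7j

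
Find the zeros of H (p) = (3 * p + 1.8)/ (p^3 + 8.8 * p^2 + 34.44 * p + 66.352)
Set numerator = 0: 3*p + 1.8 = 0 → Zeros: -0.6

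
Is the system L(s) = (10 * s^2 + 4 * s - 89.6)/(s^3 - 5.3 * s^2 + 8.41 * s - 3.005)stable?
Denominator: s^3 - 5.3*s^2 + 8.41*s - 3.005 = (s - 0.5)(s^2 - 4.8*s + 6.01). Poles: 0.5, 2.4 + 0.5j, 2.4 - 0.5j. All Re(p)<0: No (unstable)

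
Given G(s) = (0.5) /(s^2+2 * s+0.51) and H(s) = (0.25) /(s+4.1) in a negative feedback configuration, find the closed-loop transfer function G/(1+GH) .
Closed-loop T = G/(1+GH).
Numerator: G_num * H_den = 0.5*s + 2.05.
Denominator: G_den * H_den + G_num * H_num = (s^3 + 6.1*s^2 + 8.71*s + 2.091) + (0.125) = s^3 + 6.1*s^2 + 8.71*s + 2.216.
T(s) = (0.5*s + 2.05)/(s^3 + 6.1*s^2 + 8.71*s + 2.216)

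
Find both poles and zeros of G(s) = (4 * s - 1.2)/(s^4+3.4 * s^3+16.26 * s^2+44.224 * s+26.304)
Set denominator = 0: s^4 + 3.4*s^3 + 16.26*s^2 + 44.224*s + 26.304 = (s + 2.4)(s + 0.8)(s^2 + 0.2*s + 13.7) = 0 → Poles: -0.1 + 3.7j, -0.1 - 3.7j, -0.8, -2.4
Set numerator = 0: 4*s - 1.2 = 0 → Zeros: 0.3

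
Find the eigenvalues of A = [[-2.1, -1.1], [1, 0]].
Eigenvalues solve det(λI - A) = 0.
Characteristic polynomial: λ^2 + 2.1*λ + 1.1 = 0.
Factor: (λ + 1)(λ + 1.1) = 0.
Roots: -1, -1.1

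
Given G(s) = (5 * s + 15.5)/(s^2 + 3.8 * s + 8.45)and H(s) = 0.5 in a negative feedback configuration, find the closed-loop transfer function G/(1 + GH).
Closed-loop T = G/(1+GH).
Numerator: G_num * H_den = 5*s + 15.5.
Denominator: G_den * H_den + G_num * H_num = (s^2 + 3.8*s + 8.45) + (2.5*s + 7.75) = s^2 + 6.3*s + 16.2.
T(s) = (5*s + 15.5)/(s^2 + 6.3*s + 16.2)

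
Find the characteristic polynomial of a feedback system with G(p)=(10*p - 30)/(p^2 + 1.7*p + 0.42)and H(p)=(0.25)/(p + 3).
Characteristic poly = G_den * H_den + G_num * H_num = (p^3 + 4.7*p^2 + 5.52*p + 1.26) + (2.5*p - 7.5) = p^3 + 4.7*p^2 + 8.02*p - 6.24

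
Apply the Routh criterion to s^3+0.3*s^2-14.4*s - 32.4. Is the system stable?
Routh array:
s^3: [1, -14.4]; s^2: [0.3, -32.4]; s^1: [93.6]; s^0: [-32.4]
First column: [1, 0.3, 93.6, -32.4]. Sign changes = 1.
No, unstable (1 RHP root(s))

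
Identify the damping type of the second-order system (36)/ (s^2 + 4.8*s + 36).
Standard form: ωn²/(s²+2ζωn·s+ωn²) gives ωn=6, ζ=0.4.
Underdamped (ζ = 0.4 < 1)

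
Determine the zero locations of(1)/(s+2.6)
Numerator is a nonzero constant (1) → Zeros: none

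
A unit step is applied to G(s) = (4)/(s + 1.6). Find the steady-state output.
FVT: lim_{t→∞} y(t) = lim_{s→0} s*Y(s) where Y(s) = G(s)/s.
= lim_{s→0} G(s) = G(0) = num(0)/den(0) = 4/1.6 = 2.5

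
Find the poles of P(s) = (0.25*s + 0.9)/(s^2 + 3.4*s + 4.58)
Set denominator = 0: s^2 + 3.4*s + 4.58 = 0 → Poles: -1.7 + 1.3j, -1.7 - 1.3j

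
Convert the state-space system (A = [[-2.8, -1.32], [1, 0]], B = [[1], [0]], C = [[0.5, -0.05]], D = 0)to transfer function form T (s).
T(s) = C(sI - A)⁻¹B + D.
Characteristic polynomial det(sI - A) = s^2 + 2.8*s + 1.32.
Numerator from C·adj(sI-A)·B + D·det(sI-A) = 0.5*s - 0.05.
T(s) = (0.5*s - 0.05)/(s^2 + 2.8*s + 1.32)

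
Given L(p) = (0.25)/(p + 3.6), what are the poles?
Set denominator = 0: p + 3.6 = 0 → Poles: -3.6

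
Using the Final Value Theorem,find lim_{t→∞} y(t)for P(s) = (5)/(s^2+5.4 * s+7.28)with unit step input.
FVT: lim_{t→∞} y(t) = lim_{s→0} s*Y(s) where Y(s) = P(s)/s.
= lim_{s→0} P(s) = P(0) = num(0)/den(0) = 5/7.28 = 0.6868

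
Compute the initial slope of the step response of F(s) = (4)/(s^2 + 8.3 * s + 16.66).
IVT: y'(0⁺) = lim_{s→∞} s²·Y(s) = lim_{s→∞} s·F(s).
deg(num) = 0, deg(den) = 2, relative degree = 2 ≥ 2, so s·F(s) → 0. Initial slope = 0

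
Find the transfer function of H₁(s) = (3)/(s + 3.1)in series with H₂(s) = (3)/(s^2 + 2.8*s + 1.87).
Series: H = H₁ · H₂ = (n₁·n₂)/(d₁·d₂).
Num: n₁·n₂ = 9. Den: d₁·d₂ = s^3 + 5.9*s^2 + 10.55*s + 5.797.
H(s) = (9)/(s^3 + 5.9*s^2 + 10.55*s + 5.797)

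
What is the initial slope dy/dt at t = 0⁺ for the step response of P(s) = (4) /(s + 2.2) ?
IVT: y'(0⁺) = lim_{s→∞} s²·Y(s) = lim_{s→∞} s·P(s).
deg(num) = 0, deg(den) = 1, relative degree = 1, so s·P(s) → (leading num)/(leading den) = 4/1 = 4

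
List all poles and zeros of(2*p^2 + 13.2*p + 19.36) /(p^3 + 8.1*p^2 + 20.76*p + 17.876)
Set denominator = 0: p^3 + 8.1*p^2 + 20.76*p + 17.876 = (p + 4.1)(p^2 + 4*p + 4.36) = 0 → Poles: -2 + 0.6j, -2 - 0.6j, -4.1
Set numerator = 0: 2*p^2 + 13.2*p + 19.36 = 2*(p + 2.2)(p + 4.4) = 0 → Zeros: -2.2, -4.4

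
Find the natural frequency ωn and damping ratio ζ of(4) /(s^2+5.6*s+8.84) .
Underdamped: complex pole -2.8 + 1j. ωn = |pole| = 2.973, ζ = -Re(pole)/ωn = 0.9417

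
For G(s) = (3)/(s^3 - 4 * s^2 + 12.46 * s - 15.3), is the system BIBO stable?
Denominator: s^3 - 4*s^2 + 12.46*s - 15.3 = (s - 1.8)(s^2 - 2.2*s + 8.5). Poles: 1.1 + 2.7j, 1.1 - 2.7j, 1.8. All Re(p)<0: No (unstable)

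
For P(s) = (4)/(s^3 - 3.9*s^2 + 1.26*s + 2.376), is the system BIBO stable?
Denominator: s^3 - 3.9*s^2 + 1.26*s + 2.376 = (s - 1.2)(s - 3.3)(s + 0.6). Poles: -0.6, 1.2, 3.3. All Re(p)<0: No (unstable)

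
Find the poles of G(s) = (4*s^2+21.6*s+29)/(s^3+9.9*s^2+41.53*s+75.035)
Set denominator = 0: s^3 + 9.9*s^2 + 41.53*s + 75.035 = (s + 4.3)(s^2 + 5.6*s + 17.45) = 0 → Poles: -2.8 + 3.1j, -2.8 - 3.1j, -4.3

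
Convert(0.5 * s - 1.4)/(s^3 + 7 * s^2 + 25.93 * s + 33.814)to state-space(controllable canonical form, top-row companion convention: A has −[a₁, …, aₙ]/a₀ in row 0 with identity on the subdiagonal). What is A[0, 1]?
Reachable canonical form for den = s^3 + 7*s^2 + 25.93*s + 33.814: top row of A = -[a₁,a₂,...,aₙ]/a₀, ones on the subdiagonal, zeros elsewhere.
A = [[-7, -25.93, -33.814], [1, 0, 0], [0, 1, 0]].
A[0,1] = -25.93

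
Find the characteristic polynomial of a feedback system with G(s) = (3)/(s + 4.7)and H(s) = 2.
Characteristic poly = G_den * H_den + G_num * H_num = (s + 4.7) + (6) = s + 10.7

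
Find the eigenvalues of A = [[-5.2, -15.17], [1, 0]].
Eigenvalues solve det(λI - A) = 0.
Characteristic polynomial: λ^2 + 5.2*λ + 15.17 = 0.
Roots: -2.6 + 2.9j, -2.6 - 2.9j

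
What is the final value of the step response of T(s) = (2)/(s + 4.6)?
FVT: lim_{t→∞} y(t) = lim_{s→0} s*Y(s) where Y(s) = T(s)/s.
= lim_{s→0} T(s) = T(0) = num(0)/den(0) = 2/4.6 = 0.4348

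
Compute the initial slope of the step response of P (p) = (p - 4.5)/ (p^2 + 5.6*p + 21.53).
IVT: y'(0⁺) = lim_{p→∞} p²·Y(p) = lim_{p→∞} p·P(p).
deg(num) = 1, deg(den) = 2, relative degree = 1, so p·P(p) → (leading num)/(leading den) = 1/1 = 1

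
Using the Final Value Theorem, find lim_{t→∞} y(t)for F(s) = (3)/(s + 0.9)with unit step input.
FVT: lim_{t→∞} y(t) = lim_{s→0} s*Y(s) where Y(s) = F(s)/s.
= lim_{s→0} F(s) = F(0) = num(0)/den(0) = 3/0.9 = 3.333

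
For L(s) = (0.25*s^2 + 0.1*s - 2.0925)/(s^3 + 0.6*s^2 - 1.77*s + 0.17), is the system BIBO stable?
Denominator: s^3 + 0.6*s^2 - 1.77*s + 0.17 = (s - 1)(s + 1.7)(s - 0.1). Poles: -1.7, 0.1, 1. All Re(p)<0: No (unstable)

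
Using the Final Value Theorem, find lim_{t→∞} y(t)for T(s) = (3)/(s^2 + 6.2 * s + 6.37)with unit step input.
FVT: lim_{t→∞} y(t) = lim_{s→0} s*Y(s) where Y(s) = T(s)/s.
= lim_{s→0} T(s) = T(0) = num(0)/den(0) = 3/6.37 = 0.471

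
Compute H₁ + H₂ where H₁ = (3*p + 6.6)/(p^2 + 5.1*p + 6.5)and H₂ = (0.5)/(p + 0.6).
Parallel: H = H₁ + H₂ = (n₁·d₂ + n₂·d₁)/(d₁·d₂).
n₁·d₂ = 3*p^2 + 8.4*p + 3.96. n₂·d₁ = 0.5*p^2 + 2.55*p + 3.25. Sum = 3.5*p^2 + 10.95*p + 7.21. d₁·d₂ = p^3 + 5.7*p^2 + 9.56*p + 3.9.
H(p) = (3.5*p^2 + 10.95*p + 7.21)/(p^3 + 5.7*p^2 + 9.56*p + 3.9)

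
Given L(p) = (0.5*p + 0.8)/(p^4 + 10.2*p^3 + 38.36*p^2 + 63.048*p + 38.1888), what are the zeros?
Set numerator = 0: 0.5*p + 0.8 = 0 → Zeros: -1.6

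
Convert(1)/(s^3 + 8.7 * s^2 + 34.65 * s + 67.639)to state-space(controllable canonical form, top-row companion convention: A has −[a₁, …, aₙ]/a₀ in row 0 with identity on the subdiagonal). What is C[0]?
Reachable canonical form: C = numerator coefficients (right-aligned, zero-padded to length n).
num = 1, C = [[0, 0, 1]].
C[0] = 0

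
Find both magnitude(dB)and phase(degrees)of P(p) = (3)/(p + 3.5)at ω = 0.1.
Substitute p = j*0.1: P(j0.1) = 0.856444 - 0.0244698j.
|P| = 20*log₁₀(sqrt(Re²+Im²)) = -1.34 dB.
∠P = atan2(Im, Re) = -1.64°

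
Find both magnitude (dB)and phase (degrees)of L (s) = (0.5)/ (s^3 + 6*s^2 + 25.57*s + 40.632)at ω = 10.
Substitute s = j*10: L(j10) = -0.000322635 + 0.000429301j.
|L| = 20*log₁₀(sqrt(Re²+Im²)) = -65.40 dB.
∠L = atan2(Im, Re) = 126.93° (principal value).
Summing the individual angle contributions Σ∠(j10 − zᵢ) − Σ∠(j10 − pₖ) over the 0 zero(s) and 3 pole(s), each followed continuously from ω = 0 (DC phase referenced to (−180°, 180°]), gives -233.07°, i.e. the principal value - 360°. Continuous Bode phase = -233.07°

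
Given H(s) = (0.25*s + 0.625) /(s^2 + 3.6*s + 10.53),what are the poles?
Set denominator = 0: s^2 + 3.6*s + 10.53 = 0 → Poles: -1.8 + 2.7j, -1.8 - 2.7j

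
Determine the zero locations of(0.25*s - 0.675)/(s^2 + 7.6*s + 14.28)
Set numerator = 0: 0.25*s - 0.675 = 0 → Zeros: 2.7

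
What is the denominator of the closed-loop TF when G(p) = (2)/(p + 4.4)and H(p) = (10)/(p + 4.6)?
Characteristic poly = G_den * H_den + G_num * H_num = (p^2 + 9*p + 20.24) + (20) = p^2 + 9*p + 40.24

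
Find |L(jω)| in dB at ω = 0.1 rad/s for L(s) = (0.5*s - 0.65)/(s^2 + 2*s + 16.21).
Substitute s = j*0.1: L(j0.1) = -0.0400792 + 0.00358123j.
|L(j0.1)| = sqrt(Re² + Im²) = 0.04024.
20*log₁₀(0.04024) = -27.91 dB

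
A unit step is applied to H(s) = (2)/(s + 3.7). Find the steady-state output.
FVT: lim_{t→∞} y(t) = lim_{s→0} s*Y(s) where Y(s) = H(s)/s.
= lim_{s→0} H(s) = H(0) = num(0)/den(0) = 2/3.7 = 0.5405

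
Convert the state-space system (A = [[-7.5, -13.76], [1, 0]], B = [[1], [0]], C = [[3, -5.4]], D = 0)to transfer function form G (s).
G(s) = C(sI - A)⁻¹B + D.
Characteristic polynomial det(sI - A) = s^2 + 7.5*s + 13.76.
Numerator from C·adj(sI-A)·B + D·det(sI-A) = 3*s - 5.4.
G(s) = (3*s - 5.4)/(s^2 + 7.5*s + 13.76)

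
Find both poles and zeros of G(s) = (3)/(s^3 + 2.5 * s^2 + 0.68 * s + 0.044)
Set denominator = 0: s^3 + 2.5*s^2 + 0.68*s + 0.044 = (s + 0.2)(s + 0.1)(s + 2.2) = 0 → Poles: -0.1, -0.2, -2.2
Numerator is a nonzero constant (3) → Zeros: none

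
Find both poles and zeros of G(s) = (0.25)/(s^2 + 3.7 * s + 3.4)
Set denominator = 0: s^2 + 3.7*s + 3.4 = (s + 1.7)(s + 2) = 0 → Poles: -1.7, -2
Numerator is a nonzero constant (0.25) → Zeros: none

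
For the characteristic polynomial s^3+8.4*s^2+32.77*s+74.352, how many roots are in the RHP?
s^3 + 8.4*s^2 + 32.77*s + 74.352 = (s + 4.8)(s^2 + 3.6*s + 15.49). Poles: -1.8 + 3.5j, -1.8 - 3.5j, -4.8. RHP poles (Re>0): 0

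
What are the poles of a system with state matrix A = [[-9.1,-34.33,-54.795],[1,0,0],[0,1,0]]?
Eigenvalues solve det(λI - A) = 0.
Characteristic polynomial: λ^3 + 9.1*λ^2 + 34.33*λ + 54.795 = 0.
Factor: (λ + 3.9)(λ^2 + 5.2*λ + 14.05) = 0.
Roots: -2.6 + 2.7j, -2.6 - 2.7j, -3.9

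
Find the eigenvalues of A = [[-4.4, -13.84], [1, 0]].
Eigenvalues solve det(λI - A) = 0.
Characteristic polynomial: λ^2 + 4.4*λ + 13.84 = 0.
Roots: -2.2 + 3j, -2.2 - 3j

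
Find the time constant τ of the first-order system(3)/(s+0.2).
First-order system: τ = -1/pole. Pole = -0.2. τ = -1/(-0.2) = 5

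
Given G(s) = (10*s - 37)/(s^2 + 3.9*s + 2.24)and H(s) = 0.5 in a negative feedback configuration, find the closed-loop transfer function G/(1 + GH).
Closed-loop T = G/(1+GH).
Numerator: G_num * H_den = 10*s - 37.
Denominator: G_den * H_den + G_num * H_num = (s^2 + 3.9*s + 2.24) + (5*s - 18.5) = s^2 + 8.9*s - 16.26.
T(s) = (10*s - 37)/(s^2 + 8.9*s - 16.26)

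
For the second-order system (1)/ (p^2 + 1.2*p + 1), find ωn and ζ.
Standard form: ωn²/(p²+2ζωn·p+ωn²).
const=1=ωn² → ωn=1, p coeff=1.2=2ζωn → ζ=0.6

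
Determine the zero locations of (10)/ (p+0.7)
Numerator is a nonzero constant (10) → Zeros: none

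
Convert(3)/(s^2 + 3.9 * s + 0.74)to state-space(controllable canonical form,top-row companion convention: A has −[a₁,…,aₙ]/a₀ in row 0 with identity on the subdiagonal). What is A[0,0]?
Reachable canonical form for den = s^2 + 3.9*s + 0.74: top row of A = -[a₁,a₂,...,aₙ]/a₀, ones on the subdiagonal, zeros elsewhere.
A = [[-3.9, -0.74], [1, 0]].
A[0,0] = -3.9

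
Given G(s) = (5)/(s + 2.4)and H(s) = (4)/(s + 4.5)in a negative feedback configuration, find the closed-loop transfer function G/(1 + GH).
Closed-loop T = G/(1+GH).
Numerator: G_num * H_den = 5*s + 22.5.
Denominator: G_den * H_den + G_num * H_num = (s^2 + 6.9*s + 10.8) + (20) = s^2 + 6.9*s + 30.8.
T(s) = (5*s + 22.5)/(s^2 + 6.9*s + 30.8)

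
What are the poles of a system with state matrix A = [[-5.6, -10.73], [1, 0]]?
Eigenvalues solve det(λI - A) = 0.
Characteristic polynomial: λ^2 + 5.6*λ + 10.73 = 0.
Roots: -2.8 + 1.7j, -2.8 - 1.7j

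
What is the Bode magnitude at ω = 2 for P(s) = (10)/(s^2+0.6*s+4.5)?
Substitute s = j*2: P(j2) = 2.95858 - 7.10059j.
|P(j2)| = sqrt(Re² + Im²) = 7.692.
20*log₁₀(7.692) = 17.72 dB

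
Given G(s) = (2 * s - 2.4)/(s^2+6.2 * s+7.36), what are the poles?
Set denominator = 0: s^2 + 6.2*s + 7.36 = (s + 4.6)(s + 1.6) = 0 → Poles: -1.6, -4.6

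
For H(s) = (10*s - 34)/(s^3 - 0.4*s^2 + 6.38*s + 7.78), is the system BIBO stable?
Denominator: s^3 - 0.4*s^2 + 6.38*s + 7.78 = (s + 1)(s^2 - 1.4*s + 7.78). Poles: -1, 0.7 + 2.7j, 0.7 - 2.7j. All Re(p)<0: No (unstable)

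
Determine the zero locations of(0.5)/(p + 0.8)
Numerator is a nonzero constant (0.5) → Zeros: none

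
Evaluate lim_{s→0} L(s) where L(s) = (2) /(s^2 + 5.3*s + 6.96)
DC gain = L(0) = num(0)/den(0) = 2/6.96 = 0.2874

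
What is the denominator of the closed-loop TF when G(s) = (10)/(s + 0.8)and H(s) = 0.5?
Characteristic poly = G_den * H_den + G_num * H_num = (s + 0.8) + (5) = s + 5.8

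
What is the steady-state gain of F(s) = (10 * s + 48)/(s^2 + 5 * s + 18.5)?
DC gain = F(0) = num(0)/den(0) = 48/18.5 = 2.595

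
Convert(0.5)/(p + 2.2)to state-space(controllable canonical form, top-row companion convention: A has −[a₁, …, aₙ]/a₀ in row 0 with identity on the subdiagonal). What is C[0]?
Reachable canonical form: C = numerator coefficients (right-aligned, zero-padded to length n).
num = 0.5, C = [[0.5]].
C[0] = 0.5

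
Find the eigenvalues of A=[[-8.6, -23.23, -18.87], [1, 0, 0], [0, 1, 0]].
Eigenvalues solve det(λI - A) = 0.
Characteristic polynomial: λ^3 + 8.6*λ^2 + 23.23*λ + 18.87 = 0.
Factor: (λ + 3.7)(λ + 1.5)(λ + 3.4) = 0.
Roots: -1.5, -3.4, -3.7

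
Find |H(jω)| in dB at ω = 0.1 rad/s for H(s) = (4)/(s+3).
Substitute s = j*0.1: H(j0.1) = 1.33185 - 0.0443951j.
|H(j0.1)| = sqrt(Re² + Im²) = 1.333.
20*log₁₀(1.333) = 2.49 dB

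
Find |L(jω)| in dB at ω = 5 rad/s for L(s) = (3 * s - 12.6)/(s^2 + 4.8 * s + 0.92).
Substitute s = j*5: L(j5) = 0.573959 - 0.0508718j.
|L(j5)| = sqrt(Re² + Im²) = 0.5762.
20*log₁₀(0.5762) = -4.79 dB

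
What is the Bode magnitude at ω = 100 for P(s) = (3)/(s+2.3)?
Substitute s = j*100: P(j100) = 0.000689635 - 0.0299841j.
|P(j100)| = sqrt(Re² + Im²) = 0.02999.
20*log₁₀(0.02999) = -30.46 dB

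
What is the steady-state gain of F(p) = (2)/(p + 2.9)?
DC gain = F(0) = num(0)/den(0) = 2/2.9 = 0.6897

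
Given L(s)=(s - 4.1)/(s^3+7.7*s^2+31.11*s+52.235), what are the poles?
Set denominator = 0: s^3 + 7.7*s^2 + 31.11*s + 52.235 = (s + 3.1)(s^2 + 4.6*s + 16.85) = 0 → Poles: -2.3 + 3.4j, -2.3 - 3.4j, -3.1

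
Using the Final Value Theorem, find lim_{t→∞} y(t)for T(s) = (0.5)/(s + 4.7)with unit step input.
FVT: lim_{t→∞} y(t) = lim_{s→0} s*Y(s) where Y(s) = T(s)/s.
= lim_{s→0} T(s) = T(0) = num(0)/den(0) = 0.5/4.7 = 0.1064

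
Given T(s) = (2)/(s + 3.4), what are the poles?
Set denominator = 0: s + 3.4 = 0 → Poles: -3.4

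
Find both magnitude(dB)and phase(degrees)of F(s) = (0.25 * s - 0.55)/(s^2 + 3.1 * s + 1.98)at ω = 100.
Substitute s = j*100: F(j100) = 0.000132414 - 0.00249639j.
|F| = 20*log₁₀(sqrt(Re²+Im²)) = -52.04 dB.
∠F = atan2(Im, Re) = -86.96°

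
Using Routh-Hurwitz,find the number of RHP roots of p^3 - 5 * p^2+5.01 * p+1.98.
Routh array:
p^3: [1, 5.01]; p^2: [-5, 1.98]; p^1: [5.406]; p^0: [1.98]
First column: [1, -5, 5.406, 1.98]. Sign changes = RHP roots = 2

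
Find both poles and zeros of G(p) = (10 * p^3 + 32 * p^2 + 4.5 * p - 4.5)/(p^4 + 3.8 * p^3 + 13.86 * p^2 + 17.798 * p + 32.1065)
Set denominator = 0: p^4 + 3.8*p^3 + 13.86*p^2 + 17.798*p + 32.1065 = (p^2 + 0.6*p + 4.09)(p^2 + 3.2*p + 7.85) = 0 → Poles: -0.3 + 2j, -0.3 - 2j, -1.6 + 2.3j, -1.6 - 2.3j
Set numerator = 0: 10*p^3 + 32*p^2 + 4.5*p - 4.5 = 10*(p - 0.3)(p + 3)(p + 0.5) = 0 → Zeros: -0.5, -3, 0.3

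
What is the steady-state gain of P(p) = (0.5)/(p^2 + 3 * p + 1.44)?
DC gain = P(0) = num(0)/den(0) = 0.5/1.44 = 0.3472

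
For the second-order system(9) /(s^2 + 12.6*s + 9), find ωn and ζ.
Standard form: ωn²/(s²+2ζωn·s+ωn²).
const=9=ωn² → ωn=3, s coeff=12.6=2ζωn → ζ=2.1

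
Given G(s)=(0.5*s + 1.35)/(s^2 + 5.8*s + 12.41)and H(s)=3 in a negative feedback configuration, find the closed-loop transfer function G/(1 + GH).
Closed-loop T = G/(1+GH).
Numerator: G_num * H_den = 0.5*s + 1.35.
Denominator: G_den * H_den + G_num * H_num = (s^2 + 5.8*s + 12.41) + (1.5*s + 4.05) = s^2 + 7.3*s + 16.46.
T(s) = (0.5*s + 1.35)/(s^2 + 7.3*s + 16.46)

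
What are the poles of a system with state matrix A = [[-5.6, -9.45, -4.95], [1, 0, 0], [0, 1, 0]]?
Eigenvalues solve det(λI - A) = 0.
Characteristic polynomial: λ^3 + 5.6*λ^2 + 9.45*λ + 4.95 = 0.
Factor: (λ + 1.5)(λ + 1.1)(λ + 3) = 0.
Roots: -1.1, -1.5, -3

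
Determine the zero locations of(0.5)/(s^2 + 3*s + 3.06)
Numerator is a nonzero constant (0.5) → Zeros: none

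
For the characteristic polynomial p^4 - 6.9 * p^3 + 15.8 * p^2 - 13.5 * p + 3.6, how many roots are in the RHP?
p^4 - 6.9*p^3 + 15.8*p^2 - 13.5*p + 3.6 = (p - 1)(p - 2.4)(p - 3)(p - 0.5). Poles: 0.5, 1, 2.4, 3. RHP poles (Re>0): 4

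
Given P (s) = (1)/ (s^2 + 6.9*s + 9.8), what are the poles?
Set denominator = 0: s^2 + 6.9*s + 9.8 = (s + 2)(s + 4.9) = 0 → Poles: -2, -4.9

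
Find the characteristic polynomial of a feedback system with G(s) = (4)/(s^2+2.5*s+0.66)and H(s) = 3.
Characteristic poly = G_den * H_den + G_num * H_num = (s^2 + 2.5*s + 0.66) + (12) = s^2 + 2.5*s + 12.66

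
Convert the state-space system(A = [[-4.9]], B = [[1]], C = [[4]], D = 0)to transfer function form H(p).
H(p) = C(pI - A)⁻¹B + D.
Characteristic polynomial det(pI - A) = p + 4.9.
Numerator from C·adj(pI-A)·B + D·det(pI-A) = 4.
H(p) = (4)/(p + 4.9)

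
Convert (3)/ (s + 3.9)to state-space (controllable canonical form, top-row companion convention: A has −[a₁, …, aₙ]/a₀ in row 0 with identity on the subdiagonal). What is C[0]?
Reachable canonical form: C = numerator coefficients (right-aligned, zero-padded to length n).
num = 3, C = [[3]].
C[0] = 3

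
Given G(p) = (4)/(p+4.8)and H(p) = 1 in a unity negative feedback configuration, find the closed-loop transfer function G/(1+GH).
Closed-loop T = G/(1+GH).
Numerator: G_num * H_den = 4.
Denominator: G_den * H_den + G_num * H_num = (p + 4.8) + (4) = p + 8.8.
T(p) = (4)/(p + 8.8)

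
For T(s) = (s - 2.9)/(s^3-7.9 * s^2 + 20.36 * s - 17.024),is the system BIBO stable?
Denominator: s^3 - 7.9*s^2 + 20.36*s - 17.024 = (s - 1.9)(s - 3.2)(s - 2.8). Poles: 1.9, 2.8, 3.2. All Re(p)<0: No (unstable)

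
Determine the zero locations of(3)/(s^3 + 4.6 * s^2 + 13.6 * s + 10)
Numerator is a nonzero constant (3) → Zeros: none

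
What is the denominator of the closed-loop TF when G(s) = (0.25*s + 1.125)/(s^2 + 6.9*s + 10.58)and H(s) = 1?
Characteristic poly = G_den * H_den + G_num * H_num = (s^2 + 6.9*s + 10.58) + (0.25*s + 1.125) = s^2 + 7.15*s + 11.705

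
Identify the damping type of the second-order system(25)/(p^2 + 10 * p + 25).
Standard form: ωn²/(p²+2ζωn·p+ωn²) gives ωn=5, ζ=1.
Critically damped (ζ = 1)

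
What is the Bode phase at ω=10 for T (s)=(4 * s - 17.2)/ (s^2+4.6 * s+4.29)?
Substitute s = j*10: T(j10) = 0.30916 - 0.269341j.
∠T(j10) = atan2(Im, Re) = atan2(-0.269341, 0.30916) = -41.06°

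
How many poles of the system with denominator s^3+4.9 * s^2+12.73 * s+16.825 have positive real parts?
s^3 + 4.9*s^2 + 12.73*s + 16.825 = (s + 2.5)(s^2 + 2.4*s + 6.73). Poles: -1.2 + 2.3j, -1.2 - 2.3j, -2.5. RHP poles (Re>0): 0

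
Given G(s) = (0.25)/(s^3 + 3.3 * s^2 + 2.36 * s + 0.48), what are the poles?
Set denominator = 0: s^3 + 3.3*s^2 + 2.36*s + 0.48 = (s + 0.5)(s + 0.4)(s + 2.4) = 0 → Poles: -0.4, -0.5, -2.4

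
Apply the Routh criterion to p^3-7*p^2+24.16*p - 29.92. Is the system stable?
Routh array:
p^3: [1, 24.16]; p^2: [-7, -29.92]; p^1: [19.8857]; p^0: [-29.92]
First column: [1, -7, 19.8857, -29.92]. Sign changes = 3.
No, unstable (3 RHP root(s))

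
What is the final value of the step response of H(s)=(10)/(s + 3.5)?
FVT: lim_{t→∞} y(t) = lim_{s→0} s*Y(s) where Y(s) = H(s)/s.
= lim_{s→0} H(s) = H(0) = num(0)/den(0) = 10/3.5 = 2.857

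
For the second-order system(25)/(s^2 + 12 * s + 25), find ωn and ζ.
Standard form: ωn²/(s²+2ζωn·s+ωn²).
const=25=ωn² → ωn=5, s coeff=12=2ζωn → ζ=1.2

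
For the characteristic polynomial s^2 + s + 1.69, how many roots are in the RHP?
Poles: -0.5 + 1.2j, -0.5 - 1.2j. RHP poles (Re>0): 0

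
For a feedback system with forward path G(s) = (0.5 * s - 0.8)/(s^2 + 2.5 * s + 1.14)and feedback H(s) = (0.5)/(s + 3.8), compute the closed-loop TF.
Closed-loop T = G/(1+GH).
Numerator: G_num * H_den = 0.5*s^2 + 1.1*s - 3.04.
Denominator: G_den * H_den + G_num * H_num = (s^3 + 6.3*s^2 + 10.64*s + 4.332) + (0.25*s - 0.4) = s^3 + 6.3*s^2 + 10.89*s + 3.932.
T(s) = (0.5*s^2 + 1.1*s - 3.04)/(s^3 + 6.3*s^2 + 10.89*s + 3.932)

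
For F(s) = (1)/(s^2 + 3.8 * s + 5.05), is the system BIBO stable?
Denominator: s^2 + 3.8*s + 5.05. Poles: -1.9 + 1.2j, -1.9 - 1.2j. All Re(p)<0: Yes (stable)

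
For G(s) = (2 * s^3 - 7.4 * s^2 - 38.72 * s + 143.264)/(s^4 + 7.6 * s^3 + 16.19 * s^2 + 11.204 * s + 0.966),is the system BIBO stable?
Denominator: s^4 + 7.6*s^3 + 16.19*s^2 + 11.204*s + 0.966 = (s + 1.5)(s + 4.6)(s + 0.1)(s + 1.4). Poles: -0.1, -1.4, -1.5, -4.6. All Re(p)<0: Yes (stable)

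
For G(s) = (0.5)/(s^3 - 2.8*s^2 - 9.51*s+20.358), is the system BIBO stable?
Denominator: s^3 - 2.8*s^2 - 9.51*s + 20.358 = (s - 1.8)(s - 3.9)(s + 2.9). Poles: -2.9, 1.8, 3.9. All Re(p)<0: No (unstable)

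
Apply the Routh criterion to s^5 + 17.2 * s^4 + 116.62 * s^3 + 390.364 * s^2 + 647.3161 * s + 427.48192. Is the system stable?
Routh array:
s^5: [1, 116.62, 647.3161]; s^4: [17.2, 390.364, 427.48192]; s^3: [93.9244, 622.4625]; s^2: [276.375, 427.48192]; s^1: [477.185]; s^0: [427.48192]
First column: [1, 17.2, 93.9244, 276.375, 477.185, 427.48192]. Sign changes = 0.
Yes, stable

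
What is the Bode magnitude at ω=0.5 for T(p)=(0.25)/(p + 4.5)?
Substitute p = j*0.5: T(j0.5) = 0.054878 - 0.00609756j.
|T(j0.5)| = sqrt(Re² + Im²) = 0.05522.
20*log₁₀(0.05522) = -25.16 dB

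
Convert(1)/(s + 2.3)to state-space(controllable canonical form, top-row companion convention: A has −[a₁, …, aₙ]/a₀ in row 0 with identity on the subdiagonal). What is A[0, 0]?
Reachable canonical form for den = s + 2.3: top row of A = -[a₁,a₂,...,aₙ]/a₀, ones on the subdiagonal, zeros elsewhere.
A = [[-2.3]].
A[0,0] = -2.3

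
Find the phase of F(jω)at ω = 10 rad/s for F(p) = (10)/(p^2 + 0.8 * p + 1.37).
Substitute p = j*10: F(j10) = -0.100726 - 0.00817004j.
∠F(j10) = atan2(Im, Re) = atan2(-0.00817004, -0.100726) = -175.36°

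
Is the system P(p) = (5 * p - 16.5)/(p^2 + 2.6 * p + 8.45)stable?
Denominator: p^2 + 2.6*p + 8.45. Poles: -1.3 + 2.6j, -1.3 - 2.6j. All Re(p)<0: Yes (stable)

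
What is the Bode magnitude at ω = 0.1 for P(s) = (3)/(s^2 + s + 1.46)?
Substitute s = j*0.1: P(j0.1) = 2.05917 - 0.142012j.
|P(j0.1)| = sqrt(Re² + Im²) = 2.064.
20*log₁₀(2.064) = 6.29 dB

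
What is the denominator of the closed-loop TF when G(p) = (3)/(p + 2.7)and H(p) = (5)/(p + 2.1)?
Characteristic poly = G_den * H_den + G_num * H_num = (p^2 + 4.8*p + 5.67) + (15) = p^2 + 4.8*p + 20.67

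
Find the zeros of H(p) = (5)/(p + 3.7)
Numerator is a nonzero constant (5) → Zeros: none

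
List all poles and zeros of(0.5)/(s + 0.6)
Set denominator = 0: s + 0.6 = 0 → Poles: -0.6
Numerator is a nonzero constant (0.5) → Zeros: none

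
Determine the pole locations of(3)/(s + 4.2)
Set denominator = 0: s + 4.2 = 0 → Poles: -4.2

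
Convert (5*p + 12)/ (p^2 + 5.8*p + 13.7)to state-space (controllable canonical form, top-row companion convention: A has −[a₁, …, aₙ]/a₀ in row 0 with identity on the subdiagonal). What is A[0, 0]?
Reachable canonical form for den = p^2 + 5.8*p + 13.7: top row of A = -[a₁,a₂,...,aₙ]/a₀, ones on the subdiagonal, zeros elsewhere.
A = [[-5.8, -13.7], [1, 0]].
A[0,0] = -5.8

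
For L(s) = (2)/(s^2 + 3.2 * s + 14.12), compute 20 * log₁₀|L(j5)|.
Substitute s = j*5: L(j5) = -0.0581236 - 0.0854759j.
|L(j5)| = sqrt(Re² + Im²) = 0.1034.
20*log₁₀(0.1034) = -19.71 dB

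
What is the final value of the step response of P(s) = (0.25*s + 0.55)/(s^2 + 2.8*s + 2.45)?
FVT: lim_{t→∞} y(t) = lim_{s→0} s*Y(s) where Y(s) = P(s)/s.
= lim_{s→0} P(s) = P(0) = num(0)/den(0) = 0.55/2.45 = 0.2245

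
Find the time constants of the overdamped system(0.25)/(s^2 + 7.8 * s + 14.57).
Overdamped: real poles at -4.7, -3.1. τ = -1/pole → τ₁ = 0.2128, τ₂ = 0.3226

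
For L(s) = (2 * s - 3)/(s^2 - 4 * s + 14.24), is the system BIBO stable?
Denominator: s^2 - 4*s + 14.24. Poles: 2 + 3.2j, 2 - 3.2j. All Re(p)<0: No (unstable)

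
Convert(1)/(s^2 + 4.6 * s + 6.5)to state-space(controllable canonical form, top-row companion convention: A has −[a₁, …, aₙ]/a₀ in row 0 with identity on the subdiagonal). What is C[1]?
Reachable canonical form: C = numerator coefficients (right-aligned, zero-padded to length n).
num = 1, C = [[0, 1]].
C[1] = 1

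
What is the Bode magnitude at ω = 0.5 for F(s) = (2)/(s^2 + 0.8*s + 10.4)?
Substitute s = j*0.5: F(j0.5) = 0.196739 - 0.00775325j.
|F(j0.5)| = sqrt(Re² + Im²) = 0.1969.
20*log₁₀(0.1969) = -14.12 dB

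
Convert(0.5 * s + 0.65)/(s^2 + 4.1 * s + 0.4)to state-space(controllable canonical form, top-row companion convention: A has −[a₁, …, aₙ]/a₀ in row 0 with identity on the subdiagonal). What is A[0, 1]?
Reachable canonical form for den = s^2 + 4.1*s + 0.4: top row of A = -[a₁,a₂,...,aₙ]/a₀, ones on the subdiagonal, zeros elsewhere.
A = [[-4.1, -0.4], [1, 0]].
A[0,1] = -0.4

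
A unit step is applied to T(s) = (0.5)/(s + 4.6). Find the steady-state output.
FVT: lim_{t→∞} y(t) = lim_{s→0} s*Y(s) where Y(s) = T(s)/s.
= lim_{s→0} T(s) = T(0) = num(0)/den(0) = 0.5/4.6 = 0.1087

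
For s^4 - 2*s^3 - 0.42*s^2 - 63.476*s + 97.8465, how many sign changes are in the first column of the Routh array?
Routh array:
s^4: [1, -0.42, 97.8465]; s^3: [-2, -63.476]; s^2: [-32.158, 97.8465]; s^1: [-69.5614]; s^0: [97.8465]
First column: [1, -2, -32.158, -69.5614, 97.8465]. Sign changes = 2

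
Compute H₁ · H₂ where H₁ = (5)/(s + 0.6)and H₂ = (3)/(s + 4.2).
Series: H = H₁ · H₂ = (n₁·n₂)/(d₁·d₂).
Num: n₁·n₂ = 15. Den: d₁·d₂ = s^2 + 4.8*s + 2.52.
H(s) = (15)/(s^2 + 4.8*s + 2.52)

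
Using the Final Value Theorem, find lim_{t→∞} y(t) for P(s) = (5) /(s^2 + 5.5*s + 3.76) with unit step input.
FVT: lim_{t→∞} y(t) = lim_{s→0} s*Y(s) where Y(s) = P(s)/s.
= lim_{s→0} P(s) = P(0) = num(0)/den(0) = 5/3.76 = 1.33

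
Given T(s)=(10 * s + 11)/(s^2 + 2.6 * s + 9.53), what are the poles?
Set denominator = 0: s^2 + 2.6*s + 9.53 = 0 → Poles: -1.3 + 2.8j, -1.3 - 2.8j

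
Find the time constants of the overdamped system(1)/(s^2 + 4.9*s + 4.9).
Overdamped: real poles at -3.5, -1.4. τ = -1/pole → τ₁ = 0.2857, τ₂ = 0.7143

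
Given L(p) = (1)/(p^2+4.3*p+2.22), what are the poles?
Set denominator = 0: p^2 + 4.3*p + 2.22 = (p + 3.7)(p + 0.6) = 0 → Poles: -0.6, -3.7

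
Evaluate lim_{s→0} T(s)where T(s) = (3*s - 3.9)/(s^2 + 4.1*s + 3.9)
DC gain = T(0) = num(0)/den(0) = -3.9/3.9 = -1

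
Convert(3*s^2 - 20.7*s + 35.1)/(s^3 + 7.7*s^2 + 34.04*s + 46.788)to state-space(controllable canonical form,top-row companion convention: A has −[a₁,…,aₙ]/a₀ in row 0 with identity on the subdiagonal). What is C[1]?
Reachable canonical form: C = numerator coefficients (right-aligned, zero-padded to length n).
num = 3*s^2 - 20.7*s + 35.1, C = [[3, -20.7, 35.1]].
C[1] = -20.7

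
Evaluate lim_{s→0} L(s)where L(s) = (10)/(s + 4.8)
DC gain = L(0) = num(0)/den(0) = 10/4.8 = 2.083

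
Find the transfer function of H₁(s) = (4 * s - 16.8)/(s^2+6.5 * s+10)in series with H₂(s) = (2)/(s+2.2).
Series: H = H₁ · H₂ = (n₁·n₂)/(d₁·d₂).
Num: n₁·n₂ = 8*s - 33.6. Den: d₁·d₂ = s^3 + 8.7*s^2 + 24.3*s + 22.
H(s) = (8*s - 33.6)/(s^3 + 8.7*s^2 + 24.3*s + 22)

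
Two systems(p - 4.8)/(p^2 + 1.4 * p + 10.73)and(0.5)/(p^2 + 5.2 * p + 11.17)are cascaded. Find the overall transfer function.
Series: H = H₁ · H₂ = (n₁·n₂)/(d₁·d₂).
Num: n₁·n₂ = 0.5*p - 2.4. Den: d₁·d₂ = p^4 + 6.6*p^3 + 29.18*p^2 + 71.434*p + 119.8541.
H(p) = (0.5*p - 2.4)/(p^4 + 6.6*p^3 + 29.18*p^2 + 71.434*p + 119.8541)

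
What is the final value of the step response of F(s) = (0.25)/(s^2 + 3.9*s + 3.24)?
FVT: lim_{t→∞} y(t) = lim_{s→0} s*Y(s) where Y(s) = F(s)/s.
= lim_{s→0} F(s) = F(0) = num(0)/den(0) = 0.25/3.24 = 0.07716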